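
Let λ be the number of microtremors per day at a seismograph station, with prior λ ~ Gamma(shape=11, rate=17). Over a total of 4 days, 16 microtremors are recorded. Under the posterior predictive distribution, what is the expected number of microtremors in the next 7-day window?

9

Total count 16 over total exposure 4 days.
The Gamma prior is conjugate for the Poisson rate, so λ | data ~ Gamma(11+16, 17+4) = Gamma(27, 21).
Predictive mean over a 7-day window = T·E[λ|data] = 7·27/21 = 9.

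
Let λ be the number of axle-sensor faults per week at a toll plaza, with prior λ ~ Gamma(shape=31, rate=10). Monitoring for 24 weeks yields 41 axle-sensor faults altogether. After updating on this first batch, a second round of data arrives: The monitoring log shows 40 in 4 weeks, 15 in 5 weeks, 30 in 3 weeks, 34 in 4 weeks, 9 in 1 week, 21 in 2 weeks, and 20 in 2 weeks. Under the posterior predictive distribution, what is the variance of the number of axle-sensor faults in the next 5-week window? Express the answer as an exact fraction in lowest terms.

Total count 41 over total exposure 24 weeks.
After the first batch: Gamma(31 + 41, 10 + 24) = Gamma(72, 34).
Total count: 40 + 15 + 30 + 34 + 9 + 21 + 20 = 169.
Total exposure: 4 + 5 + 3 + 4 + 1 + 2 + 2 = 21 weeks.
After the second batch: Gamma(72 + 169, 34 + 21) = Gamma(241, 55).
The posterior predictive for a window of length T is Negative Binomial with variance T·α'·(β'+T)/β'² = 5·241·60/3025 = 2892/121.

2892/121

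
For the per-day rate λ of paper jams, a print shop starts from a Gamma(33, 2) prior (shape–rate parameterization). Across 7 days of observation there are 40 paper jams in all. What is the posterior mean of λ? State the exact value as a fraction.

73/9

Total count 40 over total exposure 7 days.
By Gamma–Poisson conjugacy, the posterior is Gamma(α + Σx, β + Σt) = Gamma(33 + 40, 2 + 7) = Gamma(73, 9).
Posterior mean = α'/β' = 73/9.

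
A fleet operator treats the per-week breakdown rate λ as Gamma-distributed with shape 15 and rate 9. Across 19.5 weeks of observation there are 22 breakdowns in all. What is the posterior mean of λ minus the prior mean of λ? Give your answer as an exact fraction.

Total count 22 over total exposure 19.5 weeks.
Gamma(α, β) with Poisson data over total exposure Σt gives posterior Gamma(α+Σx, β+Σt) = Gamma(37, 57/2).
Posterior mean = 37/(57/2) = 74/57; prior mean = 15/9 = 5/3. Difference = 74/57 − 5/3 = -7/19.

-7/19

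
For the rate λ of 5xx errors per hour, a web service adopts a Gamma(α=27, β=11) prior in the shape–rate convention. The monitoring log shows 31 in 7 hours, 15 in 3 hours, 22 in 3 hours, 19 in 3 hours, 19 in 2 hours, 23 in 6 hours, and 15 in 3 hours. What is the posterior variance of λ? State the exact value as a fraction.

9/76

Total count: 31 + 15 + 22 + 19 + 19 + 23 + 15 = 144.
Total exposure: 7 + 3 + 3 + 3 + 2 + 6 + 3 = 27 hours.
The Gamma prior is conjugate for the Poisson rate, so λ | data ~ Gamma(27+144, 11+27) = Gamma(171, 38).
Posterior variance = α'/β'² = 171/1444 = 9/76.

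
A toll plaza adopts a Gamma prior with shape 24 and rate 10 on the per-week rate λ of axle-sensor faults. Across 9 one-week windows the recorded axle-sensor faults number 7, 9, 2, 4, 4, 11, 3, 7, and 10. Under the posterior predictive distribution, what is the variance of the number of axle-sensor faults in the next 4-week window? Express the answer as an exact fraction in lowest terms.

7452/361

Total count: 7 + 9 + 2 + 4 + 4 + 11 + 3 + 7 + 10 = 57.
Total exposure: 9 weeks.
By Gamma–Poisson conjugacy, the posterior is Gamma(α + Σx, β + Σt) = Gamma(24 + 57, 10 + 9) = Gamma(81, 19).
The posterior predictive for a window of length T is Negative Binomial with variance T·α'·(β'+T)/β'² = 4·81·23/361 = 7452/361.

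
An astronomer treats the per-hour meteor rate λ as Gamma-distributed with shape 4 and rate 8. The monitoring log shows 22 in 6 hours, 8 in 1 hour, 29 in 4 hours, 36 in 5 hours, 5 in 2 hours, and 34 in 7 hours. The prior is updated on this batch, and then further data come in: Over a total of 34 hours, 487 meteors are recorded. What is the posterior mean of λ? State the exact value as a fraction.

Total count: 22 + 8 + 29 + 36 + 5 + 34 = 134.
Total exposure: 6 + 1 + 4 + 5 + 2 + 7 = 25 hours.
After the first batch: Gamma(4 + 134, 8 + 25) = Gamma(138, 33).
Total count 487 over total exposure 34 hours.
After the second batch: Gamma(138 + 487, 33 + 34) = Gamma(625, 67).
Posterior mean = α'/β' = 625/67.

625/67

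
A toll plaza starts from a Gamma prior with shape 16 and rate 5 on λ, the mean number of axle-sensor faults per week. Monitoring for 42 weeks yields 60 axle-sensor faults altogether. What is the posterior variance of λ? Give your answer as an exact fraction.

Total count 60 over total exposure 42 weeks.
Conjugate update: add total count to the shape and total exposure to the rate, giving Gamma(76, 47).
Posterior variance = α'/β'² = 76/2209.

76/2209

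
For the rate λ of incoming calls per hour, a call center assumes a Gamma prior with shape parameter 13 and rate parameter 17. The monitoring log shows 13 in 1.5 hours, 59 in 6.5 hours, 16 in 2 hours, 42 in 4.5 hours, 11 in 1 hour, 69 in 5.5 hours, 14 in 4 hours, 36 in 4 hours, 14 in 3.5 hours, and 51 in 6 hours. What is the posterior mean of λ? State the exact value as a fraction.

676/111

Total count: 13 + 59 + 16 + 42 + 11 + 69 + 14 + 36 + 14 + 51 = 325.
Total exposure: 1.5 + 6.5 + 2 + 4.5 + 1 + 5.5 + 4 + 4 + 3.5 + 6 = 38.5 hours.
By Gamma–Poisson conjugacy, the posterior is Gamma(α + Σx, β + Σt) = Gamma(13 + 325, 17 + 38.5) = Gamma(338, 111/2).
Posterior mean = α'/β' = 338/(111/2) = 676/111.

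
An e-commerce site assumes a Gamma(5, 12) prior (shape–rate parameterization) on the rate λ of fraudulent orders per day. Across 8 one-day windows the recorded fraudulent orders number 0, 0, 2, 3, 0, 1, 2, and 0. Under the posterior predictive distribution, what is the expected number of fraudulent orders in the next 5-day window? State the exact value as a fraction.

13/4

Total count: 0 + 0 + 2 + 3 + 0 + 1 + 2 + 0 = 8.
Total exposure: 8 days.
Gamma(α, β) with Poisson data over total exposure Σt gives posterior Gamma(α+Σx, β+Σt) = Gamma(13, 20).
Predictive mean over a 5-day window = T·E[λ|data] = 5·13/20 = 13/4.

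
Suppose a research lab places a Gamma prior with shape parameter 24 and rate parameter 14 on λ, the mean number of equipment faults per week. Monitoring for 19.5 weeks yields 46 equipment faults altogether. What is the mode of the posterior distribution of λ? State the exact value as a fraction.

Total count 46 over total exposure 19.5 weeks.
The Gamma prior is conjugate for the Poisson rate, so λ | data ~ Gamma(24+46, 14+19.5) = Gamma(70, 67/2).
Posterior mode = (α'−1)/β' = 69/(67/2) = 138/67.

138/67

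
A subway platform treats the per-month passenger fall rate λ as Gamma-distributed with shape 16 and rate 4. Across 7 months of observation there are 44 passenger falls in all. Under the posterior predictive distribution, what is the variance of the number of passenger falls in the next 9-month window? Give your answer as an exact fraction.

10800/121

Total count 44 over total exposure 7 months.
The Gamma prior is conjugate for the Poisson rate, so λ | data ~ Gamma(16+44, 4+7) = Gamma(60, 11).
The posterior predictive for a window of length T is Negative Binomial with variance T·α'·(β'+T)/β'² = 9·60·20/121 = 10800/121.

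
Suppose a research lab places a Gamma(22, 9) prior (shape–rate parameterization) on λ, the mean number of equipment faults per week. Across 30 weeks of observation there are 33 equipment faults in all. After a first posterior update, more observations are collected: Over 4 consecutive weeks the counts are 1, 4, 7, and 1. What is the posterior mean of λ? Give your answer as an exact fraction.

Total count 33 over total exposure 30 weeks.
After the first batch: Gamma(22 + 33, 9 + 30) = Gamma(55, 39).
Total count: 1 + 4 + 7 + 1 = 13.
Total exposure: 4 weeks.
After the second batch: Gamma(55 + 13, 39 + 4) = Gamma(68, 43).
Posterior mean = α'/β' = 68/43.

68/43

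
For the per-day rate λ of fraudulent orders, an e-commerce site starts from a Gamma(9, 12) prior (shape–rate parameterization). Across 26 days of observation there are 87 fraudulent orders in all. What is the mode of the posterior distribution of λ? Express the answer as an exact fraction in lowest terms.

Total count 87 over total exposure 26 days.
Conjugate update: add total count to the shape and total exposure to the rate, giving Gamma(96, 38).
Posterior mode = (α'−1)/β' = 95/38 = 5/2.

5/2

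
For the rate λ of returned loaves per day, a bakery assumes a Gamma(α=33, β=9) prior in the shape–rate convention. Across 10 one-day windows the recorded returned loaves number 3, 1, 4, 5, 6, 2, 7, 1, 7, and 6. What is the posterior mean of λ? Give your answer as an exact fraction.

Total count: 3 + 1 + 4 + 5 + 6 + 2 + 7 + 1 + 7 + 6 = 42.
Total exposure: 10 days.
The Gamma prior is conjugate for the Poisson rate, so λ | data ~ Gamma(33+42, 9+10) = Gamma(75, 19).
Posterior mean = α'/β' = 75/19.

75/19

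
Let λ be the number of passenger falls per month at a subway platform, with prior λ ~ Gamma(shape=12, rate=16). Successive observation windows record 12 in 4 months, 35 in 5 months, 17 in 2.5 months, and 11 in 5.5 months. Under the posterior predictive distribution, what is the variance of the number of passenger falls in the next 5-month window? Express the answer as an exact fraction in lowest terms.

5510/363

Total count: 12 + 35 + 17 + 11 = 75.
Total exposure: 4 + 5 + 2.5 + 5.5 = 17 months.
The Gamma prior is conjugate for the Poisson rate, so λ | data ~ Gamma(12+75, 16+17) = Gamma(87, 33).
The posterior predictive for a window of length T is Negative Binomial with variance T·α'·(β'+T)/β'² = 5·87·38/1089 = 5510/363.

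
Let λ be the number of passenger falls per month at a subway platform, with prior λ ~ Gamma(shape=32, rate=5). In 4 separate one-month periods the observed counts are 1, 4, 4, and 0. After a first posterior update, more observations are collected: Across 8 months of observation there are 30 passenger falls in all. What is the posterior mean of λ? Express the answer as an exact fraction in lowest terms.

Total count: 1 + 4 + 4 + 0 = 9.
Total exposure: 4 months.
After the first batch: Gamma(32 + 9, 5 + 4) = Gamma(41, 9).
Total count 30 over total exposure 8 months.
After the second batch: Gamma(41 + 30, 9 + 8) = Gamma(71, 17).
Posterior mean = α'/β' = 71/17.

71/17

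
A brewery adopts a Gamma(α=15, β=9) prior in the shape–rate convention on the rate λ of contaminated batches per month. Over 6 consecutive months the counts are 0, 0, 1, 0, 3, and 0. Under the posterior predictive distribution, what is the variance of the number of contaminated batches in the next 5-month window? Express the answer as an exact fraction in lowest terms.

76/9

Total count: 0 + 0 + 1 + 0 + 3 + 0 = 4.
Total exposure: 6 months.
Conjugate update: add total count to the shape and total exposure to the rate, giving Gamma(19, 15).
The posterior predictive for a window of length T is Negative Binomial with variance T·α'·(β'+T)/β'² = 5·19·20/225 = 76/9.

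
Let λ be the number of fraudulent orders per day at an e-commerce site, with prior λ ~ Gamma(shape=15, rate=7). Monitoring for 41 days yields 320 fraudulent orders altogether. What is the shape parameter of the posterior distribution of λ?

Total count 320 over total exposure 41 days.
The Gamma prior is conjugate for the Poisson rate, so λ | data ~ Gamma(15+320, 7+41) = Gamma(335, 48).

335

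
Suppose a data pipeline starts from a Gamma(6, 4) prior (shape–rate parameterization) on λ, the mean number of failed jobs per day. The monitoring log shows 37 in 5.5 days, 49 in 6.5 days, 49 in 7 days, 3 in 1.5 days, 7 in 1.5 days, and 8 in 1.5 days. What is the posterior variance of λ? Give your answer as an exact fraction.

636/3025

Total count: 37 + 49 + 49 + 3 + 7 + 8 = 153.
Total exposure: 5.5 + 6.5 + 7 + 1.5 + 1.5 + 1.5 = 23.5 days.
Gamma(α, β) with Poisson data over total exposure Σt gives posterior Gamma(α+Σx, β+Σt) = Gamma(159, 55/2).
Posterior variance = α'/β'² = 159/(3025/4) = 636/3025.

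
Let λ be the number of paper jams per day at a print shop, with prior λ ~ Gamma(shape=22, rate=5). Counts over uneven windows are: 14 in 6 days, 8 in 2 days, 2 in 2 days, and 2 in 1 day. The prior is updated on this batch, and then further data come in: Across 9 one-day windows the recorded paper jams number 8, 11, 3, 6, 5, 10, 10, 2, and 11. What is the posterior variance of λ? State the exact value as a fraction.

114/625

Total count: 14 + 8 + 2 + 2 = 26.
Total exposure: 6 + 2 + 2 + 1 = 11 days.
After the first batch: Gamma(22 + 26, 5 + 11) = Gamma(48, 16).
Total count: 8 + 11 + 3 + 6 + 5 + 10 + 10 + 2 + 11 = 66.
Total exposure: 9 days.
After the second batch: Gamma(48 + 66, 16 + 9) = Gamma(114, 25).
Posterior variance = α'/β'² = 114/625.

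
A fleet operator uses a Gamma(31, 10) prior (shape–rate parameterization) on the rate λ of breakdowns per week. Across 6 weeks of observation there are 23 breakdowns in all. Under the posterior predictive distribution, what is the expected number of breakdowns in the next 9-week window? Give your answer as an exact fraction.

Total count 23 over total exposure 6 weeks.
Posterior: α' = 31 + 23 = 54, β' = 10 + 6 = 16.
Predictive mean over a 9-week window = T·E[λ|data] = 9·54/16 = 243/8.

243/8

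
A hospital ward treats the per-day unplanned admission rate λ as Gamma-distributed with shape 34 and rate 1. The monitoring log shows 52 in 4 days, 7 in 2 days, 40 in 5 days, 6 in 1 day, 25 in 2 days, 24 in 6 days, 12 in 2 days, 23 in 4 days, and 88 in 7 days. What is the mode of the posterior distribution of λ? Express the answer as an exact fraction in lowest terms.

155/17

Total count: 52 + 7 + 40 + 6 + 25 + 24 + 12 + 23 + 88 = 277.
Total exposure: 4 + 2 + 5 + 1 + 2 + 6 + 2 + 4 + 7 = 33 days.
By Gamma–Poisson conjugacy, the posterior is Gamma(α + Σx, β + Σt) = Gamma(34 + 277, 1 + 33) = Gamma(311, 34).
Posterior mode = (α'−1)/β' = 310/34 = 155/17.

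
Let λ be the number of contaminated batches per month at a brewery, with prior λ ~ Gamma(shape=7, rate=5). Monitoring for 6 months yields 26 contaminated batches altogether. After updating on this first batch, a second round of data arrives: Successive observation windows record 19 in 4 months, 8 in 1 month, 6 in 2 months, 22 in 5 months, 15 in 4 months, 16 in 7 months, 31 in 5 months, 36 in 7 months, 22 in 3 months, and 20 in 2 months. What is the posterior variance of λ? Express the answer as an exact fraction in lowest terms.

76/867

Total count 26 over total exposure 6 months.
After the first batch: Gamma(7 + 26, 5 + 6) = Gamma(33, 11).
Total count: 19 + 8 + 6 + 22 + 15 + 16 + 31 + 36 + 22 + 20 = 195.
Total exposure: 4 + 1 + 2 + 5 + 4 + 7 + 5 + 7 + 3 + 2 = 40 months.
After the second batch: Gamma(33 + 195, 11 + 40) = Gamma(228, 51).
Posterior variance = α'/β'² = 228/2601 = 76/867.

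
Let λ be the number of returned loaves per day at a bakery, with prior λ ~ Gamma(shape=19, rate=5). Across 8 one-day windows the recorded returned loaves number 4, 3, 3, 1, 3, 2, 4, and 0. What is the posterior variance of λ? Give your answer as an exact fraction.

3/13

Total count: 4 + 3 + 3 + 1 + 3 + 2 + 4 + 0 = 20.
Total exposure: 8 days.
By Gamma–Poisson conjugacy, the posterior is Gamma(α + Σx, β + Σt) = Gamma(19 + 20, 5 + 8) = Gamma(39, 13).
Posterior variance = α'/β'² = 39/169 = 3/13.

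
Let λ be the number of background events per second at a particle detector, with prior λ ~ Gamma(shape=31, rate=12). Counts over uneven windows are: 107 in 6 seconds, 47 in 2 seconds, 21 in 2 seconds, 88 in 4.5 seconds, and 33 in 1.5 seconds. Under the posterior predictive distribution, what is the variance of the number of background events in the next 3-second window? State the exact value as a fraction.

30411/784

Total count: 107 + 47 + 21 + 88 + 33 = 296.
Total exposure: 6 + 2 + 2 + 4.5 + 1.5 = 16 seconds.
The Gamma prior is conjugate for the Poisson rate, so λ | data ~ Gamma(31+296, 12+16) = Gamma(327, 28).
The posterior predictive for a window of length T is Negative Binomial with variance T·α'·(β'+T)/β'² = 3·327·31/784 = 30411/784.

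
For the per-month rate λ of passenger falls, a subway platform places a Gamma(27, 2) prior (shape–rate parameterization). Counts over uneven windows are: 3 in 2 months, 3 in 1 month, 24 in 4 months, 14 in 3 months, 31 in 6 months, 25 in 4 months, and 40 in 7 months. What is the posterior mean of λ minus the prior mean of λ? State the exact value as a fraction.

-449/58

Total count: 3 + 3 + 24 + 14 + 31 + 25 + 40 = 140.
Total exposure: 2 + 1 + 4 + 3 + 6 + 4 + 7 = 27 months.
Gamma(α, β) with Poisson data over total exposure Σt gives posterior Gamma(α+Σx, β+Σt) = Gamma(167, 29).
Posterior mean = 167/29 = 167/29; prior mean = 27/2 = 27/2. Difference = 167/29 − 27/2 = -449/58.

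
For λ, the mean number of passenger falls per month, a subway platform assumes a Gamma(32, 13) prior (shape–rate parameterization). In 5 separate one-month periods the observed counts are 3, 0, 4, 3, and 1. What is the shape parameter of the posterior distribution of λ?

Total count: 3 + 0 + 4 + 3 + 1 = 11.
Total exposure: 5 months.
The Gamma prior is conjugate for the Poisson rate, so λ | data ~ Gamma(32+11, 13+5) = Gamma(43, 18).

43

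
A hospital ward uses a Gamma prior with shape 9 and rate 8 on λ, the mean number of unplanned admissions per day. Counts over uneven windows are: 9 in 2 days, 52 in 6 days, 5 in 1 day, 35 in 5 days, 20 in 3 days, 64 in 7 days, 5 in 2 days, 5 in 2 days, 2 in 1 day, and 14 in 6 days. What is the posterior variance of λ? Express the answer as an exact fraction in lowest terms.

Total count: 9 + 52 + 5 + 35 + 20 + 64 + 5 + 5 + 2 + 14 = 211.
Total exposure: 2 + 6 + 1 + 5 + 3 + 7 + 2 + 2 + 1 + 6 = 35 days.
Conjugate update: add total count to the shape and total exposure to the rate, giving Gamma(220, 43).
Posterior variance = α'/β'² = 220/1849.

220/1849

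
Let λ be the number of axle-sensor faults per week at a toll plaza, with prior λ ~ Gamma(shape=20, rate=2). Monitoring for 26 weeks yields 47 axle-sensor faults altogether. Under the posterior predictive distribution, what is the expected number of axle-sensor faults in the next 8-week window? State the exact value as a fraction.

Total count 47 over total exposure 26 weeks.
Posterior: α' = 20 + 47 = 67, β' = 2 + 26 = 28.
Predictive mean over an 8-week window = T·E[λ|data] = 8·67/28 = 134/7.

134/7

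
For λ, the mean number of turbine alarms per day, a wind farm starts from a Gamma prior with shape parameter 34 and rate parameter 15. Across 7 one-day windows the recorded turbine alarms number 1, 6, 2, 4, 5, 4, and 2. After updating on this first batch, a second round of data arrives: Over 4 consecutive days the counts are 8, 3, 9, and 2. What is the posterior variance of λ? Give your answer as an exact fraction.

20/169

Total count: 1 + 6 + 2 + 4 + 5 + 4 + 2 = 24.
Total exposure: 7 days.
After the first batch: Gamma(34 + 24, 15 + 7) = Gamma(58, 22).
Total count: 8 + 3 + 9 + 2 = 22.
Total exposure: 4 days.
After the second batch: Gamma(58 + 22, 22 + 4) = Gamma(80, 26).
Posterior variance = α'/β'² = 80/676 = 20/169.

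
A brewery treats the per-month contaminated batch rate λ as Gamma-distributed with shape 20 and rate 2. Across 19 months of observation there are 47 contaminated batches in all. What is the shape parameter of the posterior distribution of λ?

Total count 47 over total exposure 19 months.
Gamma(α, β) with Poisson data over total exposure Σt gives posterior Gamma(α+Σx, β+Σt) = Gamma(67, 21).

67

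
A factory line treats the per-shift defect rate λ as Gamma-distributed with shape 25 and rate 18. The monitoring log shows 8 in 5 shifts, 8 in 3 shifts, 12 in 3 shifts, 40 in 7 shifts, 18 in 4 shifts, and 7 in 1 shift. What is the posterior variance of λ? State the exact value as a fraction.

Total count: 8 + 8 + 12 + 40 + 18 + 7 = 93.
Total exposure: 5 + 3 + 3 + 7 + 4 + 1 = 23 shifts.
Posterior: α' = 25 + 93 = 118, β' = 18 + 23 = 41.
Posterior variance = α'/β'² = 118/1681.

118/1681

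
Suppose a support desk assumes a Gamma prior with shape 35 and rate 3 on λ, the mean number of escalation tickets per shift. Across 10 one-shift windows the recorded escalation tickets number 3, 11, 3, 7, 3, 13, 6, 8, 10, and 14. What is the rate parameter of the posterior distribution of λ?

Total count: 3 + 11 + 3 + 7 + 3 + 13 + 6 + 8 + 10 + 14 = 78.
Total exposure: 10 shifts.
Gamma(α, β) with Poisson data over total exposure Σt gives posterior Gamma(α+Σx, β+Σt) = Gamma(113, 13).

13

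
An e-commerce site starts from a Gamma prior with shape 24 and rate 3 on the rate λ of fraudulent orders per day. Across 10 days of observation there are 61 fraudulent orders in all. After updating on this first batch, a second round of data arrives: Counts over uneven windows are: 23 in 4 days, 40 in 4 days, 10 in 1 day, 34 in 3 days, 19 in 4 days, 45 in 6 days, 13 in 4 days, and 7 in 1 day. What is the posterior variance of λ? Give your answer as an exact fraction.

69/400

Total count 61 over total exposure 10 days.
After the first batch: Gamma(24 + 61, 3 + 10) = Gamma(85, 13).
Total count: 23 + 40 + 10 + 34 + 19 + 45 + 13 + 7 = 191.
Total exposure: 4 + 4 + 1 + 3 + 4 + 6 + 4 + 1 = 27 days.
After the second batch: Gamma(85 + 191, 13 + 27) = Gamma(276, 40).
Posterior variance = α'/β'² = 276/1600 = 69/400.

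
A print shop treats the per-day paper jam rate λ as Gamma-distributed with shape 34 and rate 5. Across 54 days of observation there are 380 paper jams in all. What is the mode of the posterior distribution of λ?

7

Total count 380 over total exposure 54 days.
By Gamma–Poisson conjugacy, the posterior is Gamma(α + Σx, β + Σt) = Gamma(34 + 380, 5 + 54) = Gamma(414, 59).
Posterior mode = (α'−1)/β' = 413/59 = 7.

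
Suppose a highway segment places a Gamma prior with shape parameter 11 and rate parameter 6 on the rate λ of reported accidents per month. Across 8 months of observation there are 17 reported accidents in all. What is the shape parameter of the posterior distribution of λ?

Total count 17 over total exposure 8 months.
Gamma(α, β) with Poisson data over total exposure Σt gives posterior Gamma(α+Σx, β+Σt) = Gamma(28, 14).

28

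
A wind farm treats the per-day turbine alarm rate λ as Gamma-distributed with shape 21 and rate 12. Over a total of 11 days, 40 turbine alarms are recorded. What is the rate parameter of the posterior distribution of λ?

23

Total count 40 over total exposure 11 days.
By Gamma–Poisson conjugacy, the posterior is Gamma(α + Σx, β + Σt) = Gamma(21 + 40, 12 + 11) = Gamma(61, 23).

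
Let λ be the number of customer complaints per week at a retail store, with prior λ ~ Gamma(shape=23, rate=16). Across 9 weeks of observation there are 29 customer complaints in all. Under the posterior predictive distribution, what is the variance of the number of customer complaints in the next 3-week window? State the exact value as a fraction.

4368/625

Total count 29 over total exposure 9 weeks.
Conjugate update: add total count to the shape and total exposure to the rate, giving Gamma(52, 25).
The posterior predictive for a window of length T is Negative Binomial with variance T·α'·(β'+T)/β'² = 3·52·28/625 = 4368/625.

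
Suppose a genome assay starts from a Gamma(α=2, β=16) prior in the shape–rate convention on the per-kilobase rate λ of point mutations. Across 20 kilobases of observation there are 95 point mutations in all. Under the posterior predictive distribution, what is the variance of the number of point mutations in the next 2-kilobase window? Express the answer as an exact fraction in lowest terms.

1843/324

Total count 95 over total exposure 20 kilobases.
Gamma(α, β) with Poisson data over total exposure Σt gives posterior Gamma(α+Σx, β+Σt) = Gamma(97, 36).
The posterior predictive for a window of length T is Negative Binomial with variance T·α'·(β'+T)/β'² = 2·97·38/1296 = 1843/324.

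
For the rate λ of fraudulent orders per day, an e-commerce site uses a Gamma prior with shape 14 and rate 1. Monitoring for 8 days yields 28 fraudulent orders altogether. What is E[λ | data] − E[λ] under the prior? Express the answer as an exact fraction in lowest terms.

Total count 28 over total exposure 8 days.
The Gamma prior is conjugate for the Poisson rate, so λ | data ~ Gamma(14+28, 1+8) = Gamma(42, 9).
Posterior mean = 42/9 = 14/3; prior mean = 14/1 = 14. Difference = 14/3 − 14 = -28/3.

-28/3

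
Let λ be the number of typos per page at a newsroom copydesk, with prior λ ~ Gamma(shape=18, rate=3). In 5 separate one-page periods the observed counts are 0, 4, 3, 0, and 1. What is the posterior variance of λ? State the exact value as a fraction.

Total count: 0 + 4 + 3 + 0 + 1 = 8.
Total exposure: 5 pages.
The Gamma prior is conjugate for the Poisson rate, so λ | data ~ Gamma(18+8, 3+5) = Gamma(26, 8).
Posterior variance = α'/β'² = 26/64 = 13/32.

13/32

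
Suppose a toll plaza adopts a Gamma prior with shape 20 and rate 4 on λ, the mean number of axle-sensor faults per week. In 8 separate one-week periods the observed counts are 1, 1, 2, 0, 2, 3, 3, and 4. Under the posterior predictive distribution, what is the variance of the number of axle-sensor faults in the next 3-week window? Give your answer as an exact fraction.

45/4

Total count: 1 + 1 + 2 + 0 + 2 + 3 + 3 + 4 = 16.
Total exposure: 8 weeks.
Posterior: α' = 20 + 16 = 36, β' = 4 + 8 = 12.
The posterior predictive for a window of length T is Negative Binomial with variance T·α'·(β'+T)/β'² = 3·36·15/144 = 45/4.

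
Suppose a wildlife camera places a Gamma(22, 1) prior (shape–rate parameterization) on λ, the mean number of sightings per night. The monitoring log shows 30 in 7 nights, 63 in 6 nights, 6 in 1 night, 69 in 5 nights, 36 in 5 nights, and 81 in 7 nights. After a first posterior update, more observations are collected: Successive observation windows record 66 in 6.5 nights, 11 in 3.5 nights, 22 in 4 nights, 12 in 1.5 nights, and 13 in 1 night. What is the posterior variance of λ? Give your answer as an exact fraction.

Total count: 30 + 63 + 6 + 69 + 36 + 81 = 285.
Total exposure: 7 + 6 + 1 + 5 + 5 + 7 = 31 nights.
After the first batch: Gamma(22 + 285, 1 + 31) = Gamma(307, 32).
Total count: 66 + 11 + 22 + 12 + 13 = 124.
Total exposure: 6.5 + 3.5 + 4 + 1.5 + 1 = 16.5 nights.
After the second batch: Gamma(307 + 124, 32 + 16.5) = Gamma(431, 97/2).
Posterior variance = α'/β'² = 431/(9409/4) = 1724/9409.

1724/9409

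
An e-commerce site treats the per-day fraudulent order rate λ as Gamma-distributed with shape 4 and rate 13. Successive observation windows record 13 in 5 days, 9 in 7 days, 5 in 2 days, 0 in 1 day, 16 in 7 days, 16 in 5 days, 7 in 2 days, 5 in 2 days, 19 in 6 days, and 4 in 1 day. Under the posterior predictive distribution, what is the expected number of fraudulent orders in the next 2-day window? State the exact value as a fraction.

196/51

Total count: 13 + 9 + 5 + 0 + 16 + 16 + 7 + 5 + 19 + 4 = 94.
Total exposure: 5 + 7 + 2 + 1 + 7 + 5 + 2 + 2 + 6 + 1 = 38 days.
Conjugate update: add total count to the shape and total exposure to the rate, giving Gamma(98, 51).
Predictive mean over a 2-day window = T·E[λ|data] = 2·98/51 = 196/51.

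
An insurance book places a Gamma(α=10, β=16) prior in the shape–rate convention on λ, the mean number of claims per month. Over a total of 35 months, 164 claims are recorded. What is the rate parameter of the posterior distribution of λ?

Total count 164 over total exposure 35 months.
By Gamma–Poisson conjugacy, the posterior is Gamma(α + Σx, β + Σt) = Gamma(10 + 164, 16 + 35) = Gamma(174, 51).

51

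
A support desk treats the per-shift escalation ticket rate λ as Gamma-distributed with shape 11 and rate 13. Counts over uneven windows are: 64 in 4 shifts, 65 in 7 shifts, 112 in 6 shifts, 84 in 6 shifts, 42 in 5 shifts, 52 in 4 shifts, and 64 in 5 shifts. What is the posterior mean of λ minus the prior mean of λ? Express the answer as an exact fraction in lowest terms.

Total count: 64 + 65 + 112 + 84 + 42 + 52 + 64 = 483.
Total exposure: 4 + 7 + 6 + 6 + 5 + 4 + 5 = 37 shifts.
Conjugate update: add total count to the shape and total exposure to the rate, giving Gamma(494, 50).
Posterior mean = 494/50 = 247/25; prior mean = 11/13 = 11/13. Difference = 247/25 − 11/13 = 2936/325.

2936/325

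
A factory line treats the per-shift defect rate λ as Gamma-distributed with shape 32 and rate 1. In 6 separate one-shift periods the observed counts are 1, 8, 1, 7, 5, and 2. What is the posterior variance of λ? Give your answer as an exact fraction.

8/7

Total count: 1 + 8 + 1 + 7 + 5 + 2 = 24.
Total exposure: 6 shifts.
By Gamma–Poisson conjugacy, the posterior is Gamma(α + Σx, β + Σt) = Gamma(32 + 24, 1 + 6) = Gamma(56, 7).
Posterior variance = α'/β'² = 56/49 = 8/7.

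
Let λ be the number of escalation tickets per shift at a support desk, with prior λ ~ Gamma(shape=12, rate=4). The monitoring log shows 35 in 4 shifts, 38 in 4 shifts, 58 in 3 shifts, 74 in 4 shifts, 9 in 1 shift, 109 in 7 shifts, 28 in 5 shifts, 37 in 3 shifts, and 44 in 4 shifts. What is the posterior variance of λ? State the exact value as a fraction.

148/507

Total count: 35 + 38 + 58 + 74 + 9 + 109 + 28 + 37 + 44 = 432.
Total exposure: 4 + 4 + 3 + 4 + 1 + 7 + 5 + 3 + 4 = 35 shifts.
Conjugate update: add total count to the shape and total exposure to the rate, giving Gamma(444, 39).
Posterior variance = α'/β'² = 444/1521 = 148/507.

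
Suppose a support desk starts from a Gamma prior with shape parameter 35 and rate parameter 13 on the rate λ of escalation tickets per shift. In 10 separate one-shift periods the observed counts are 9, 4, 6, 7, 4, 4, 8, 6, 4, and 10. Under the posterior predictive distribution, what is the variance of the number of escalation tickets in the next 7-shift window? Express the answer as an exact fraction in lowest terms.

20370/529

Total count: 9 + 4 + 6 + 7 + 4 + 4 + 8 + 6 + 4 + 10 = 62.
Total exposure: 10 shifts.
Conjugate update: add total count to the shape and total exposure to the rate, giving Gamma(97, 23).
The posterior predictive for a window of length T is Negative Binomial with variance T·α'·(β'+T)/β'² = 7·97·30/529 = 20370/529.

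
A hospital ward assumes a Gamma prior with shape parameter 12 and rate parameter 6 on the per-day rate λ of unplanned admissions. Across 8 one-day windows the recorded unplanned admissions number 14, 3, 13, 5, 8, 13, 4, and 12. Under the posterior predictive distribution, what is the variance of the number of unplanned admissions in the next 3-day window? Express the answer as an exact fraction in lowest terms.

153/7

Total count: 14 + 3 + 13 + 5 + 8 + 13 + 4 + 12 = 72.
Total exposure: 8 days.
By Gamma–Poisson conjugacy, the posterior is Gamma(α + Σx, β + Σt) = Gamma(12 + 72, 6 + 8) = Gamma(84, 14).
The posterior predictive for a window of length T is Negative Binomial with variance T·α'·(β'+T)/β'² = 3·84·17/196 = 153/7.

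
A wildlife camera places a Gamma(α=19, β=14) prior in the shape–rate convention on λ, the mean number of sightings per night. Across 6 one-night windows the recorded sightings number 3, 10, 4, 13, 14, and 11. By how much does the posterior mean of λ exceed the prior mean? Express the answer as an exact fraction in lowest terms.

82/35

Total count: 3 + 10 + 4 + 13 + 14 + 11 = 55.
Total exposure: 6 nights.
By Gamma–Poisson conjugacy, the posterior is Gamma(α + Σx, β + Σt) = Gamma(19 + 55, 14 + 6) = Gamma(74, 20).
Posterior mean = 74/20 = 37/10; prior mean = 19/14 = 19/14. Difference = 37/10 − 19/14 = 82/35.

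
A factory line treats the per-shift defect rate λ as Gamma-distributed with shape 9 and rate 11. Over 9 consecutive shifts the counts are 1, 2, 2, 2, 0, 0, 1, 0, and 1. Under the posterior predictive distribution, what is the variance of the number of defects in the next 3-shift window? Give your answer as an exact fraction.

621/200

Total count: 1 + 2 + 2 + 2 + 0 + 0 + 1 + 0 + 1 = 9.
Total exposure: 9 shifts.
Gamma(α, β) with Poisson data over total exposure Σt gives posterior Gamma(α+Σx, β+Σt) = Gamma(18, 20).
The posterior predictive for a window of length T is Negative Binomial with variance T·α'·(β'+T)/β'² = 3·18·23/400 = 621/200.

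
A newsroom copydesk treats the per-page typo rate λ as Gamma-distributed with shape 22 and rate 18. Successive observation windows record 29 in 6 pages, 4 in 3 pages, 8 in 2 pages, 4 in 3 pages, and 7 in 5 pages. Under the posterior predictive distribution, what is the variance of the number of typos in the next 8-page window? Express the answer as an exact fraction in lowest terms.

Total count: 29 + 4 + 8 + 4 + 7 = 52.
Total exposure: 6 + 3 + 2 + 3 + 5 = 19 pages.
Posterior: α' = 22 + 52 = 74, β' = 18 + 19 = 37.
The posterior predictive for a window of length T is Negative Binomial with variance T·α'·(β'+T)/β'² = 8·74·45/1369 = 720/37.

720/37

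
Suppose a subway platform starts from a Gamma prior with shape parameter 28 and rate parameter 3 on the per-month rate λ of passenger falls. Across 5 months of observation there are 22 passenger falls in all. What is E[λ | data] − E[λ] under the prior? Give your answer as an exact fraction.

-37/12

Total count 22 over total exposure 5 months.
Conjugate update: add total count to the shape and total exposure to the rate, giving Gamma(50, 8).
Posterior mean = 50/8 = 25/4; prior mean = 28/3 = 28/3. Difference = 25/4 − 28/3 = -37/12.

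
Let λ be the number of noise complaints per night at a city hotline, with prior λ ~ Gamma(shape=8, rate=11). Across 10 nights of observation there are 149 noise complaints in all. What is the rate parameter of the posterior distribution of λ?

21

Total count 149 over total exposure 10 nights.
Gamma(α, β) with Poisson data over total exposure Σt gives posterior Gamma(α+Σx, β+Σt) = Gamma(157, 21).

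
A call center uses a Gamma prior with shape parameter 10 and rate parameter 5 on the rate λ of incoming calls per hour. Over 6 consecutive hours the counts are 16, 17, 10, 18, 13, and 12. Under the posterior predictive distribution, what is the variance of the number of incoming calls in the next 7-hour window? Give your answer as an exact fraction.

12096/121

Total count: 16 + 17 + 10 + 18 + 13 + 12 = 86.
Total exposure: 6 hours.
Posterior: α' = 10 + 86 = 96, β' = 5 + 6 = 11.
The posterior predictive for a window of length T is Negative Binomial with variance T·α'·(β'+T)/β'² = 7·96·18/121 = 12096/121.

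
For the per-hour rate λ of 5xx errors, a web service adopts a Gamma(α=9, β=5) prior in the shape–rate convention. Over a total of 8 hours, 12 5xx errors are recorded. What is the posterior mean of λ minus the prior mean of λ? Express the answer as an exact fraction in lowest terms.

Total count 12 over total exposure 8 hours.
Gamma(α, β) with Poisson data over total exposure Σt gives posterior Gamma(α+Σx, β+Σt) = Gamma(21, 13).
Posterior mean = 21/13 = 21/13; prior mean = 9/5 = 9/5. Difference = 21/13 − 9/5 = -12/65.

-12/65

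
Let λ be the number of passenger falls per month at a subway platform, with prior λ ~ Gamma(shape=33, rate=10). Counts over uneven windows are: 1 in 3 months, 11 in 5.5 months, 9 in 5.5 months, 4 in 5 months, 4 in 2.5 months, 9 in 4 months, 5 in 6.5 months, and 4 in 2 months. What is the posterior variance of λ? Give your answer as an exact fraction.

Total count: 1 + 11 + 9 + 4 + 4 + 9 + 5 + 4 = 47.
Total exposure: 3 + 5.5 + 5.5 + 5 + 2.5 + 4 + 6.5 + 2 = 34 months.
The Gamma prior is conjugate for the Poisson rate, so λ | data ~ Gamma(33+47, 10+34) = Gamma(80, 44).
Posterior variance = α'/β'² = 80/1936 = 5/121.

5/121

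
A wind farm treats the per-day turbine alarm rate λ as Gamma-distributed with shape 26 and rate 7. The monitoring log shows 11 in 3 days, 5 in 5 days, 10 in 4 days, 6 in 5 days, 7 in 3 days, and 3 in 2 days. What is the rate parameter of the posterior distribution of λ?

29

Total count: 11 + 5 + 10 + 6 + 7 + 3 = 42.
Total exposure: 3 + 5 + 4 + 5 + 3 + 2 = 22 days.
Posterior: α' = 26 + 42 = 68, β' = 7 + 22 = 29.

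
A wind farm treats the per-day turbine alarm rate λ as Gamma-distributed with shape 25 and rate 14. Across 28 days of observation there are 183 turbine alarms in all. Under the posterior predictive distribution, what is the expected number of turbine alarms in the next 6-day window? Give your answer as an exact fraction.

Total count 183 over total exposure 28 days.
Posterior: α' = 25 + 183 = 208, β' = 14 + 28 = 42.
Predictive mean over a 6-day window = T·E[λ|data] = 6·208/42 = 208/7.

208/7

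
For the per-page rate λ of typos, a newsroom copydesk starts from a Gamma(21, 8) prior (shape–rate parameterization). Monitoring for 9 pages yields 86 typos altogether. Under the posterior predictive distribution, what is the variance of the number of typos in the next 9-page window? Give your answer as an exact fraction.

25038/289

Total count 86 over total exposure 9 pages.
Posterior: α' = 21 + 86 = 107, β' = 8 + 9 = 17.
The posterior predictive for a window of length T is Negative Binomial with variance T·α'·(β'+T)/β'² = 9·107·26/289 = 25038/289.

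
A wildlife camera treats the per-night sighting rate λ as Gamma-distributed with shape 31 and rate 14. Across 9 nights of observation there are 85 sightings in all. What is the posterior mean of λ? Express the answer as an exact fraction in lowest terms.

Total count 85 over total exposure 9 nights.
By Gamma–Poisson conjugacy, the posterior is Gamma(α + Σx, β + Σt) = Gamma(31 + 85, 14 + 9) = Gamma(116, 23).
Posterior mean = α'/β' = 116/23.

116/23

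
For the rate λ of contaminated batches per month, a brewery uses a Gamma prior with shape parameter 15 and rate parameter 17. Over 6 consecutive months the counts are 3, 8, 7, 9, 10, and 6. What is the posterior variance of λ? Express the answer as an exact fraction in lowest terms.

58/529

Total count: 3 + 8 + 7 + 9 + 10 + 6 = 43.
Total exposure: 6 months.
By Gamma–Poisson conjugacy, the posterior is Gamma(α + Σx, β + Σt) = Gamma(15 + 43, 17 + 6) = Gamma(58, 23).
Posterior variance = α'/β'² = 58/529.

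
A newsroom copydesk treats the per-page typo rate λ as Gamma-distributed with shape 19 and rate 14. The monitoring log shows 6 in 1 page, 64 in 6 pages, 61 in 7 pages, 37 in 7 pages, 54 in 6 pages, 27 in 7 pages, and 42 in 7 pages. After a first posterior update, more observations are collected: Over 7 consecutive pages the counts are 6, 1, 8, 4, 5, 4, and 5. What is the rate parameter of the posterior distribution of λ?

62

Total count: 6 + 64 + 61 + 37 + 54 + 27 + 42 = 291.
Total exposure: 1 + 6 + 7 + 7 + 6 + 7 + 7 = 41 pages.
After the first batch: Gamma(19 + 291, 14 + 41) = Gamma(310, 55).
Total count: 6 + 1 + 8 + 4 + 5 + 4 + 5 = 33.
Total exposure: 7 pages.
After the second batch: Gamma(310 + 33, 55 + 7) = Gamma(343, 62).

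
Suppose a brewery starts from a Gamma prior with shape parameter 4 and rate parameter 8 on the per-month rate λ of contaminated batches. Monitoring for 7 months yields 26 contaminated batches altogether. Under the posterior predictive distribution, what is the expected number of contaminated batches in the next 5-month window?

10

Total count 26 over total exposure 7 months.
Conjugate update: add total count to the shape and total exposure to the rate, giving Gamma(30, 15).
Predictive mean over a 5-month window = T·E[λ|data] = 5·30/15 = 10.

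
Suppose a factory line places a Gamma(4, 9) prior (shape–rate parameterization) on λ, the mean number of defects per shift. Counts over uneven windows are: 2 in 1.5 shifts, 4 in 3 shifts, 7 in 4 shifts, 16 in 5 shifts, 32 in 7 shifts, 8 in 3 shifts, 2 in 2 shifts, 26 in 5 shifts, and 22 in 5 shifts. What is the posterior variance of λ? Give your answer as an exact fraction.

Total count: 2 + 4 + 7 + 16 + 32 + 8 + 2 + 26 + 22 = 119.
Total exposure: 1.5 + 3 + 4 + 5 + 7 + 3 + 2 + 5 + 5 = 35.5 shifts.
Gamma(α, β) with Poisson data over total exposure Σt gives posterior Gamma(α+Σx, β+Σt) = Gamma(123, 89/2).
Posterior variance = α'/β'² = 123/(7921/4) = 492/7921.

492/7921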